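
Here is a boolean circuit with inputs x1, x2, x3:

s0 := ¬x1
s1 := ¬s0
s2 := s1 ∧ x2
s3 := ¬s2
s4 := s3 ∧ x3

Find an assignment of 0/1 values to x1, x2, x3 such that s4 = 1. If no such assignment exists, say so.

Check with x1=0, x2=1, x3=1:
s0 = ¬x1 = ¬0 = 1
s1 = ¬s0 = ¬1 = 0
s2 = s1 ∧ x2 = 0 ∧ 1 = 0
s3 = ¬s2 = ¬0 = 1
s4 = s3 ∧ x3 = 1 ∧ 1 = 1
So s4 = 1 as required.

x1=0, x2=1, x3=1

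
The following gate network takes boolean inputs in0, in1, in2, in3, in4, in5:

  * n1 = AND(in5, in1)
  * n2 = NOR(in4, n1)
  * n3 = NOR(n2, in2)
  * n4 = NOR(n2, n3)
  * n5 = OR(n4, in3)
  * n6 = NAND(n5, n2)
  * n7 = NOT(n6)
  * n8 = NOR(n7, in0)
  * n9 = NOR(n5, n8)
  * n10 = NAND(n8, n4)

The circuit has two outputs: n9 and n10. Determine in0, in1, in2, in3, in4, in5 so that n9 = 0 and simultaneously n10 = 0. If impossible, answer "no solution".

in0=0, in1=1, in2=1, in3=1, in4=0, in5=1

Check with in0=0, in1=1, in2=1, in3=1, in4=0, in5=1:
n1 = AND(in5, in1) = AND(1, 1) = 1
n2 = NOR(in4, n1) = NOR(0, 1) = 0
n3 = NOR(n2, in2) = NOR(0, 1) = 0
n4 = NOR(n2, n3) = NOR(0, 0) = 1
n5 = OR(n4, in3) = OR(1, 1) = 1
n6 = NAND(n5, n2) = NAND(1, 0) = 1
n7 = NOT(n6) = NOT 1 = 0
n8 = NOR(n7, in0) = NOR(0, 0) = 1
n9 = NOR(n5, n8) = NOR(1, 1) = 0
n10 = NAND(n8, n4) = NAND(1, 1) = 0
So n9 = 0 and n10 = 0.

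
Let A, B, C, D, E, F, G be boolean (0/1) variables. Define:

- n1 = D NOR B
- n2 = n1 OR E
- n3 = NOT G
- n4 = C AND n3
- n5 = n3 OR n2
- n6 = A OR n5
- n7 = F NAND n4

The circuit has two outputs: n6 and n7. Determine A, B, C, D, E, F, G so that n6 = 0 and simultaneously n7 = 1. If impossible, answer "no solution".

A=0, B=1, C=1, D=0, E=0, F=0, G=1

Check with A=0, B=1, C=1, D=0, E=0, F=0, G=1:
n1 = D NOR B = 0 NOR 1 = 0
n2 = n1 OR E = 0 OR 0 = 0
n3 = NOT G = NOT 1 = 0
n4 = C AND n3 = 1 AND 0 = 0
n5 = n3 OR n2 = 0 OR 0 = 0
n6 = A OR n5 = 0 OR 0 = 0
n7 = F NAND n4 = 0 NAND 0 = 1
So n6 = 0 and n7 = 1.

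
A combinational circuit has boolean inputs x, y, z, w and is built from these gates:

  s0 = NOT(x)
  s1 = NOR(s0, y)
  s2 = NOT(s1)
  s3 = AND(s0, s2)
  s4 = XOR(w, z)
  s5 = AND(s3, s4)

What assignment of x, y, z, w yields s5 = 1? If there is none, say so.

x=0 y=1 z=0 w=1

Check with x=0 y=1 z=0 w=1:
s0 = NOT(x) = NOT 0 = 1
s1 = NOR(s0, y) = NOR(1, 1) = 0
s2 = NOT(s1) = NOT 0 = 1
s3 = AND(s0, s2) = AND(1, 1) = 1
s4 = XOR(w, z) = XOR(1, 0) = 1
s5 = AND(s3, s4) = AND(1, 1) = 1
So s5 = 1 as required.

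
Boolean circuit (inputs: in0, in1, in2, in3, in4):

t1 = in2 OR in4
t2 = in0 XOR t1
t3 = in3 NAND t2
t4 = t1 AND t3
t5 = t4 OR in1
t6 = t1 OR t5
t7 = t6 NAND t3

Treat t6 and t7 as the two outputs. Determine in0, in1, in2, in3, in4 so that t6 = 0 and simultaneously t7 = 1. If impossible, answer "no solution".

in0=1 in1=0 in2=0 in3=0 in4=0

Check with in0=1 in1=0 in2=0 in3=0 in4=0:
t1 = in2 OR in4 = 0 OR 0 = 0
t2 = in0 XOR t1 = 1 XOR 0 = 1
t3 = in3 NAND t2 = 0 NAND 1 = 1
t4 = t1 AND t3 = 0 AND 1 = 0
t5 = t4 OR in1 = 0 OR 0 = 0
t6 = t1 OR t5 = 0 OR 0 = 0
t7 = t6 NAND t3 = 0 NAND 1 = 1
So t6 = 0 and t7 = 1.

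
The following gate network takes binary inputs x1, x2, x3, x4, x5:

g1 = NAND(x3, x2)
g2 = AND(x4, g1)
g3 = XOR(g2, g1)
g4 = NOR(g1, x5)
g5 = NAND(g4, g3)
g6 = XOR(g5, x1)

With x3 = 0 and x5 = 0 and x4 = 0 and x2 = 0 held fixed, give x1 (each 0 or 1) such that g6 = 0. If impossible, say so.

x1=1

Check with x3 = 0 and x5 = 0 and x4 = 0 and x2 = 0 and x1=1:
g1 = NAND(x3, x2) = NAND(0, 0) = 1
g2 = AND(x4, g1) = AND(0, 1) = 0
g3 = XOR(g2, g1) = XOR(0, 1) = 1
g4 = NOR(g1, x5) = NOR(1, 0) = 0
g5 = NAND(g4, g3) = NAND(0, 1) = 1
g6 = XOR(g5, x1) = XOR(1, 1) = 0
So g6 = 0.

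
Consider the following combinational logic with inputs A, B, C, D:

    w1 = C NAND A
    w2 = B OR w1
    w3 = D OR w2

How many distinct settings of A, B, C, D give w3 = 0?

1

w3 = D OR w2 must be 0, so both D = 0 and w2 = 0.
w2 = B OR w1 must be 0, so both B = 0 and w1 = 0.
Satisfying assignments:
  A=1, B=0, C=1, D=0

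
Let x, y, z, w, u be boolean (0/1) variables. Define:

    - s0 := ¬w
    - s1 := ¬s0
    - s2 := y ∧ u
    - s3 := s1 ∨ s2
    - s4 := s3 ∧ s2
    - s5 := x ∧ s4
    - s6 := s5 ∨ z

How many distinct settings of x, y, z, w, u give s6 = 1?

s6 = s5 ∨ z must be 1, so at least one of s5, z is 1.
Enumerating the 32 input combinations, 18 give s6 = 1 and 14 give s6 = 0.

18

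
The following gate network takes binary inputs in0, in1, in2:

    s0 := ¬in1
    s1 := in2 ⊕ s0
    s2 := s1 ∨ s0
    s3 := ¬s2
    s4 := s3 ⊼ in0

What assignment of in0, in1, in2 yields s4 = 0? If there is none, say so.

in0=1, in1=1, in2=0

Check with in0=1, in1=1, in2=0:
s0 = ¬in1 = ¬1 = 0
s1 = in2 ⊕ s0 = 0 ⊕ 0 = 0
s2 = s1 ∨ s0 = 0 ∨ 0 = 0
s3 = ¬s2 = ¬0 = 1
s4 = s3 ⊼ in0 = 1 ⊼ 1 = 0
So s4 = 0 as required.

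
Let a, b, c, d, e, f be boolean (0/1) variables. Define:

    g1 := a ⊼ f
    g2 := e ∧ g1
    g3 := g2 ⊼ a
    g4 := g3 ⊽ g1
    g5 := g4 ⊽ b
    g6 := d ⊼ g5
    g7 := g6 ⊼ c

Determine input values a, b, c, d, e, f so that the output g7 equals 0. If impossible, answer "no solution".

Check with a=1 b=0 c=1 d=0 e=0 f=0:
g1 = a ⊼ f = 1 ⊼ 0 = 1
g2 = e ∧ g1 = 0 ∧ 1 = 0
g3 = g2 ⊼ a = 0 ⊼ 1 = 1
g4 = g3 ⊽ g1 = 1 ⊽ 1 = 0
g5 = g4 ⊽ b = 0 ⊽ 0 = 1
g6 = d ⊼ g5 = 0 ⊼ 1 = 1
g7 = g6 ⊼ c = 1 ⊼ 1 = 0
So g7 = 0 as required.

a=1 b=0 c=1 d=0 e=0 f=0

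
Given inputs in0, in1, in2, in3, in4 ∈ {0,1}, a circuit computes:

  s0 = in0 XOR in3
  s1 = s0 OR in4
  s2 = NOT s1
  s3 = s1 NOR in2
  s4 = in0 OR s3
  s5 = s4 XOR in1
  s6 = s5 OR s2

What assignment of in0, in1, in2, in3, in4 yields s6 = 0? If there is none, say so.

s6 = s5 OR s2 must be 0, so both s5 = 0 and s2 = 0.
s5 = s4 XOR in1 must be 0, so s4 and in1 are equal.
s2 = NOT s1 must be 0, so s1 = 1.
Check with in0=1, in1=1, in2=0, in3=0, in4=0:
s0 = in0 XOR in3 = 1 XOR 0 = 1
s1 = s0 OR in4 = 1 OR 0 = 1
s2 = NOT s1 = NOT 1 = 0
s3 = s1 NOR in2 = 1 NOR 0 = 0
s4 = in0 OR s3 = 1 OR 0 = 1
s5 = s4 XOR in1 = 1 XOR 1 = 0
s6 = s5 OR s2 = 0 OR 0 = 0
So s6 = 0 as required.

in0=1, in1=1, in2=0, in3=0, in4=0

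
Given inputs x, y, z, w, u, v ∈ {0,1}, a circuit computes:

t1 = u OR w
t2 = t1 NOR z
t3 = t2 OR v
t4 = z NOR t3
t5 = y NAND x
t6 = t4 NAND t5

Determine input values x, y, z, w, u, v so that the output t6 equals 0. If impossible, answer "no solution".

Check with x=0, y=1, z=0, w=0, u=1, v=0:
t1 = u OR w = 1 OR 0 = 1
t2 = t1 NOR z = 1 NOR 0 = 0
t3 = t2 OR v = 0 OR 0 = 0
t4 = z NOR t3 = 0 NOR 0 = 1
t5 = y NAND x = 1 NAND 0 = 1
t6 = t4 NAND t5 = 1 NAND 1 = 0
So t6 = 0 as required.

x=0, y=1, z=0, w=0, u=1, v=0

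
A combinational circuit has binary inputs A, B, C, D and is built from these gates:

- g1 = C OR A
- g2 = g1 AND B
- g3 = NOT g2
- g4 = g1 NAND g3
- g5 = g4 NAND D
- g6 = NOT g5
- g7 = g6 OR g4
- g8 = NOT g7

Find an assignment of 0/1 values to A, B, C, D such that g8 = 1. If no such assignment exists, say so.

A=0, B=0, C=1, D=1

g8 = NOT g7 must be 1, so g7 = 0.
Check with A=0, B=0, C=1, D=1:
g1 = C OR A = 1 OR 0 = 1
g2 = g1 AND B = 1 AND 0 = 0
g3 = NOT g2 = NOT 0 = 1
g4 = g1 NAND g3 = 1 NAND 1 = 0
g5 = g4 NAND D = 0 NAND 1 = 1
g6 = NOT g5 = NOT 1 = 0
g7 = g6 OR g4 = 0 OR 0 = 0
g8 = NOT g7 = NOT 0 = 1
So g8 = 1 as required.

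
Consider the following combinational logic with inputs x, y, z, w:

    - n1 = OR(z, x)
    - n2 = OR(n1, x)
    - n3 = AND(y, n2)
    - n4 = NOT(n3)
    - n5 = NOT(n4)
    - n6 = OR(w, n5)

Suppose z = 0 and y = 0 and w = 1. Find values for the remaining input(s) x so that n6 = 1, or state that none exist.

x=1

n6 = OR(w, n5) must be 1, so at least one of w, n5 is 1.
Check with z = 0 and y = 0 and w = 1 and x=1:
n1 = OR(z, x) = OR(0, 1) = 1
n2 = OR(n1, x) = OR(1, 1) = 1
n3 = AND(y, n2) = AND(0, 1) = 0
n4 = NOT(n3) = NOT 0 = 1
n5 = NOT(n4) = NOT 1 = 0
n6 = OR(w, n5) = OR(1, 0) = 1
So n6 = 1.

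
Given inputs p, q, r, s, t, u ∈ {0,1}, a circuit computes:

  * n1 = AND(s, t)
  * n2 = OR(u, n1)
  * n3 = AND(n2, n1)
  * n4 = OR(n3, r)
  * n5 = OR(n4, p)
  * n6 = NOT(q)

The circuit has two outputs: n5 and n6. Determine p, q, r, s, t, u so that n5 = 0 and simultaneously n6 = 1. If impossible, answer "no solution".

Check with p=0, q=0, r=0, s=0, t=0, u=0:
n1 = AND(s, t) = AND(0, 0) = 0
n2 = OR(u, n1) = OR(0, 0) = 0
n3 = AND(n2, n1) = AND(0, 0) = 0
n4 = OR(n3, r) = OR(0, 0) = 0
n5 = OR(n4, p) = OR(0, 0) = 0
n6 = NOT(q) = NOT 0 = 1
So n5 = 0 and n6 = 1.

p=0, q=0, r=0, s=0, t=0, u=0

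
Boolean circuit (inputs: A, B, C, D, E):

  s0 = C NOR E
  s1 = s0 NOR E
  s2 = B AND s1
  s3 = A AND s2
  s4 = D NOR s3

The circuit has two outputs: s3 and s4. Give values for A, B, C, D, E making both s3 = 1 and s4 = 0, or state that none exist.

A=1, B=1, C=1, D=0, E=0

Check with A=1, B=1, C=1, D=0, E=0:
s0 = C NOR E = 1 NOR 0 = 0
s1 = s0 NOR E = 0 NOR 0 = 1
s2 = B AND s1 = 1 AND 1 = 1
s3 = A AND s2 = 1 AND 1 = 1
s4 = D NOR s3 = 0 NOR 1 = 0
So s3 = 1 and s4 = 0.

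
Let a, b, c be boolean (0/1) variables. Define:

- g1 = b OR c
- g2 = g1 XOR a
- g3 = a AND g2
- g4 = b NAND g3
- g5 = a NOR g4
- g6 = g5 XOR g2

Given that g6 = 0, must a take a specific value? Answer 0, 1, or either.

Both values of a occur among assignments with g6 = 0:
  a=0: a=0, b=0, c=0
  a=1: a=1, b=0, c=1

either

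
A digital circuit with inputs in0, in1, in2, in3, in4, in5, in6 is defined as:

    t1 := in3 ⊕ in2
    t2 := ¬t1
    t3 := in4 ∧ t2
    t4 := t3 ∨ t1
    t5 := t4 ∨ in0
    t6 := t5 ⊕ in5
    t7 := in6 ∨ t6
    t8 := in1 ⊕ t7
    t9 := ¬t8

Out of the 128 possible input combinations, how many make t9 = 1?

t9 = ¬t8 must be 1, so t8 = 0.
t8 = in1 ⊕ t7 must be 0, so in1 and t7 are equal.
Enumerating the 128 input combinations, 64 give t9 = 1 and 64 give t9 = 0.

64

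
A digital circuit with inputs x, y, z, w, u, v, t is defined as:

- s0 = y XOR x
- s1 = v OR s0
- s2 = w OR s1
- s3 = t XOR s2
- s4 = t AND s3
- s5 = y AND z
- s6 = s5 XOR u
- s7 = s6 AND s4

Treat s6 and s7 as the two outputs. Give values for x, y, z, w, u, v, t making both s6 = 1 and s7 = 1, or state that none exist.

Check with x=0 y=0 z=0 w=0 u=1 v=0 t=1:
s0 = y XOR x = 0 XOR 0 = 0
s1 = v OR s0 = 0 OR 0 = 0
s2 = w OR s1 = 0 OR 0 = 0
s3 = t XOR s2 = 1 XOR 0 = 1
s4 = t AND s3 = 1 AND 1 = 1
s5 = y AND z = 0 AND 0 = 0
s6 = s5 XOR u = 0 XOR 1 = 1
s7 = s6 AND s4 = 1 AND 1 = 1
So s6 = 1 and s7 = 1.

x=0 y=0 z=0 w=0 u=1 v=0 t=1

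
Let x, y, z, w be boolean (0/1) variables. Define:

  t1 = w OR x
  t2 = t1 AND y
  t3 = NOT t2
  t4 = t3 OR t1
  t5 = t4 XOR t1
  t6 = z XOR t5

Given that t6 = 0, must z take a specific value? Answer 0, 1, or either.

Both values of z occur among assignments with t6 = 0:
  z=0: x=0, y=0, z=0, w=1
  z=1: x=0, y=0, z=1, w=0

either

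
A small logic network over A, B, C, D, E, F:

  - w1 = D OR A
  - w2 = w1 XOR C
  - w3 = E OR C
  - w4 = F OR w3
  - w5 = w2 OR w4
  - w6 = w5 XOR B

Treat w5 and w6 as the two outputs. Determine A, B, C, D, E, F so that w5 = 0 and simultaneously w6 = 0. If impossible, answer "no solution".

Check with A=0, B=0, C=0, D=0, E=0, F=0:
w1 = D OR A = 0 OR 0 = 0
w2 = w1 XOR C = 0 XOR 0 = 0
w3 = E OR C = 0 OR 0 = 0
w4 = F OR w3 = 0 OR 0 = 0
w5 = w2 OR w4 = 0 OR 0 = 0
w6 = w5 XOR B = 0 XOR 0 = 0
So w5 = 0 and w6 = 0.

A=0, B=0, C=0, D=0, E=0, F=0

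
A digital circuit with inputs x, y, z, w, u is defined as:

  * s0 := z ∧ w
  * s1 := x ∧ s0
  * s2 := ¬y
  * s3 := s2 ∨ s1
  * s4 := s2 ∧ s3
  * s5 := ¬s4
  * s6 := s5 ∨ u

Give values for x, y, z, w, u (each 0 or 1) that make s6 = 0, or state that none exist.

s6 = s5 ∨ u must be 0, so both s5 = 0 and u = 0.
s5 = ¬s4 must be 0, so s4 = 1.
Check with x=0, y=0, z=1, w=0, u=0:
s0 = z ∧ w = 1 ∧ 0 = 0
s1 = x ∧ s0 = 0 ∧ 0 = 0
s2 = ¬y = ¬0 = 1
s3 = s2 ∨ s1 = 1 ∨ 0 = 1
s4 = s2 ∧ s3 = 1 ∧ 1 = 1
s5 = ¬s4 = ¬1 = 0
s6 = s5 ∨ u = 0 ∨ 0 = 0
So s6 = 0 as required.

x=0, y=0, z=1, w=0, u=0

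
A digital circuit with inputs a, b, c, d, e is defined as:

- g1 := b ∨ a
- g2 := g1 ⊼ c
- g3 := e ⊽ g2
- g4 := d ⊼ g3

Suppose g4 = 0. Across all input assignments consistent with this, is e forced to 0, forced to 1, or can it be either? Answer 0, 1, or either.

g4 = d ⊼ g3 must be 0, so both d = 1 and g3 = 1.
g3 = e ⊽ g2 must be 1, so both e = 0 and g2 = 0.
Every assignment with g4 = 0 has e = 0; there are 3 such assignment(s).
  a=0, b=1, c=1, d=1, e=0
  a=1, b=0, c=1, d=1, e=0
  a=1, b=1, c=1, d=1, e=0

0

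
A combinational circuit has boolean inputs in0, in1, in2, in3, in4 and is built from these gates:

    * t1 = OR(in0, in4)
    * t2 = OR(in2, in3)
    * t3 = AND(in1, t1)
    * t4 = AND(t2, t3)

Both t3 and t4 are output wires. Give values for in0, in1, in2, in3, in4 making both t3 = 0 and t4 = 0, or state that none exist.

in0=0, in1=0, in2=1, in3=0, in4=1

Check with in0=0, in1=0, in2=1, in3=0, in4=1:
t1 = OR(in0, in4) = OR(0, 1) = 1
t2 = OR(in2, in3) = OR(1, 0) = 1
t3 = AND(in1, t1) = AND(0, 1) = 0
t4 = AND(t2, t3) = AND(1, 0) = 0
So t3 = 0 and t4 = 0.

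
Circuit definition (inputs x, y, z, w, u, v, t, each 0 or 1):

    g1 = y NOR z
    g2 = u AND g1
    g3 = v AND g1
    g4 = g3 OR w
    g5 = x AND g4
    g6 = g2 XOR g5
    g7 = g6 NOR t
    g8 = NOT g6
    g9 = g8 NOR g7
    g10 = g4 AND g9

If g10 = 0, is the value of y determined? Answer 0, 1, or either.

Both values of y occur among assignments with g10 = 0:
  y=0: x=0, y=0, z=0, w=0, u=0, v=0, t=0
  y=1: x=0, y=1, z=0, w=0, u=0, v=0, t=0

either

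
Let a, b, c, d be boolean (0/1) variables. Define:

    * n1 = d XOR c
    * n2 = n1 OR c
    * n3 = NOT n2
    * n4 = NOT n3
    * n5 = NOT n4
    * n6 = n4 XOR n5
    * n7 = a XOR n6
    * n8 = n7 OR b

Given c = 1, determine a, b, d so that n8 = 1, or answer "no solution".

n8 = n7 OR b must be 1, so at least one of n7, b is 1.
Check with c = 1 and a=0, b=1, d=1:
n1 = d XOR c = 1 XOR 1 = 0
n2 = n1 OR c = 0 OR 1 = 1
n3 = NOT n2 = NOT 1 = 0
n4 = NOT n3 = NOT 0 = 1
n5 = NOT n4 = NOT 1 = 0
n6 = n4 XOR n5 = 1 XOR 0 = 1
n7 = a XOR n6 = 0 XOR 1 = 1
n8 = n7 OR b = 1 OR 1 = 1
So n8 = 1.

a=0, b=1, d=1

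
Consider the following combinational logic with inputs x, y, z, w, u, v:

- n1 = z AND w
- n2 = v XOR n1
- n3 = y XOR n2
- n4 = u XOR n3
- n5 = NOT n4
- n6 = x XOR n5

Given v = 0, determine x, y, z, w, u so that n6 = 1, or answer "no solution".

n6 = x XOR n5 must be 1, so x and n5 differ.
Check with v = 0 and x=0, y=0, z=1, w=0, u=0:
n1 = z AND w = 1 AND 0 = 0
n2 = v XOR n1 = 0 XOR 0 = 0
n3 = y XOR n2 = 0 XOR 0 = 0
n4 = u XOR n3 = 0 XOR 0 = 0
n5 = NOT n4 = NOT 0 = 1
n6 = x XOR n5 = 0 XOR 1 = 1
So n6 = 1.

x=0, y=0, z=1, w=0, u=0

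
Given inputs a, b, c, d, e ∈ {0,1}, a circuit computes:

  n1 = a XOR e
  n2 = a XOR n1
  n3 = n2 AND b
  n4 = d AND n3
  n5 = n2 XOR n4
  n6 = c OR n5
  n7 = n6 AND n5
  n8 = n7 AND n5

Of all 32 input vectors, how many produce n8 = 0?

n8 = n7 AND n5 must be 0, so at least one of n7, n5 is 0.
Enumerating the 32 input combinations, 20 give n8 = 0 and 12 give n8 = 1.

20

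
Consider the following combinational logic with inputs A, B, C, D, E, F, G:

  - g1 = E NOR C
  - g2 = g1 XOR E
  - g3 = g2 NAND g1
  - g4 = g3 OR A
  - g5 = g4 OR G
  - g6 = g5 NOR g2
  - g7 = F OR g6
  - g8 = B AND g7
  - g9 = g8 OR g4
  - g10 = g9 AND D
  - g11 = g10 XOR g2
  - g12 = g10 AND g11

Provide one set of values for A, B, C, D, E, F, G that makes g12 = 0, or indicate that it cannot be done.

A=1, B=0, C=0, D=0, E=0, F=0, G=1

g12 = g10 AND g11 must be 0, so at least one of g10, g11 is 0.
Check with A=1, B=0, C=0, D=0, E=0, F=0, G=1:
g1 = E NOR C = 0 NOR 0 = 1
g2 = g1 XOR E = 1 XOR 0 = 1
g3 = g2 NAND g1 = 1 NAND 1 = 0
g4 = g3 OR A = 0 OR 1 = 1
g5 = g4 OR G = 1 OR 1 = 1
g6 = g5 NOR g2 = 1 NOR 1 = 0
g7 = F OR g6 = 0 OR 0 = 0
g8 = B AND g7 = 0 AND 0 = 0
g9 = g8 OR g4 = 0 OR 1 = 1
g10 = g9 AND D = 1 AND 0 = 0
g11 = g10 XOR g2 = 0 XOR 1 = 1
g12 = g10 AND g11 = 0 AND 1 = 0
So g12 = 0 as required.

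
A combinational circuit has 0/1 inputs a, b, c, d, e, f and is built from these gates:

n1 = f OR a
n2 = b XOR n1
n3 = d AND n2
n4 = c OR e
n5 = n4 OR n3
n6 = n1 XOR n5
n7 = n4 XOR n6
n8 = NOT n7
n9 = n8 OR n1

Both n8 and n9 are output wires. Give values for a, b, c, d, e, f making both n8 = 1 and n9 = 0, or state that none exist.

Across all 64 input combinations, none give both n8 = 1 and n9 = 0.

no solution exists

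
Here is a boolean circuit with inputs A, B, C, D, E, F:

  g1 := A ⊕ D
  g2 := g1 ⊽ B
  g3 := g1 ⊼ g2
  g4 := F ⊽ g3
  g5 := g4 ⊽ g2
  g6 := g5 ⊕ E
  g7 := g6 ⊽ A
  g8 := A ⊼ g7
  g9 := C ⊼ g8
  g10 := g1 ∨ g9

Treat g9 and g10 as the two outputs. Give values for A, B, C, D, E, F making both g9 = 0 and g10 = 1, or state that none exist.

Check with A=0, B=1, C=1, D=1, E=1, F=0:
g1 = A ⊕ D = 0 ⊕ 1 = 1
g2 = g1 ⊽ B = 1 ⊽ 1 = 0
g3 = g1 ⊼ g2 = 1 ⊼ 0 = 1
g4 = F ⊽ g3 = 0 ⊽ 1 = 0
g5 = g4 ⊽ g2 = 0 ⊽ 0 = 1
g6 = g5 ⊕ E = 1 ⊕ 1 = 0
g7 = g6 ⊽ A = 0 ⊽ 0 = 1
g8 = A ⊼ g7 = 0 ⊼ 1 = 1
g9 = C ⊼ g8 = 1 ⊼ 1 = 0
g10 = g1 ∨ g9 = 1 ∨ 0 = 1
So g9 = 0 and g10 = 1.

A=0, B=1, C=1, D=1, E=1, F=0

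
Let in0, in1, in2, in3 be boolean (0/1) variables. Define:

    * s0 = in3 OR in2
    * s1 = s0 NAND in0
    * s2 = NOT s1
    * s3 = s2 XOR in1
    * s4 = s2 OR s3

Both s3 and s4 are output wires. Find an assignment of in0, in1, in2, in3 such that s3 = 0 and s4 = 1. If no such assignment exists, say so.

in0=1 in1=1 in2=1 in3=1

Check with in0=1 in1=1 in2=1 in3=1:
s0 = in3 OR in2 = 1 OR 1 = 1
s1 = s0 NAND in0 = 1 NAND 1 = 0
s2 = NOT s1 = NOT 0 = 1
s3 = s2 XOR in1 = 1 XOR 1 = 0
s4 = s2 OR s3 = 1 OR 0 = 1
So s3 = 0 and s4 = 1.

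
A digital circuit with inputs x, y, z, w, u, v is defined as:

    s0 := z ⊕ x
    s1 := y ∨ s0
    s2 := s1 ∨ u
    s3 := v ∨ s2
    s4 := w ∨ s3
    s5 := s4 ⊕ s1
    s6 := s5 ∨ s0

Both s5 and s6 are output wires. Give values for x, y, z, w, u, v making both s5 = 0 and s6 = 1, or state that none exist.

Check with x=1 y=0 z=0 w=0 u=1 v=0:
s0 = z ⊕ x = 0 ⊕ 1 = 1
s1 = y ∨ s0 = 0 ∨ 1 = 1
s2 = s1 ∨ u = 1 ∨ 1 = 1
s3 = v ∨ s2 = 0 ∨ 1 = 1
s4 = w ∨ s3 = 0 ∨ 1 = 1
s5 = s4 ⊕ s1 = 1 ⊕ 1 = 0
s6 = s5 ∨ s0 = 0 ∨ 1 = 1
So s5 = 0 and s6 = 1.

x=1 y=0 z=0 w=0 u=1 v=0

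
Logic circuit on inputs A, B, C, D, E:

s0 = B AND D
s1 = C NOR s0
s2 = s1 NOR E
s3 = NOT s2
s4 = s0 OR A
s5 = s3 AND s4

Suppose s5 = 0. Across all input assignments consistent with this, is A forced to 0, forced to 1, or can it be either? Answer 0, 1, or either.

Both values of A occur among assignments with s5 = 0:
  A=0: A=0, B=0, C=0, D=0, E=0
  A=1: A=1, B=0, C=1, D=0, E=0

either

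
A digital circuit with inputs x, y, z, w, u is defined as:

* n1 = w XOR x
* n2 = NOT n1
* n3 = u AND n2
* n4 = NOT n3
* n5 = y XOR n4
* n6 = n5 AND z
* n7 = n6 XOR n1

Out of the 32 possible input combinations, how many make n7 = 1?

16

n7 = n6 XOR n1 must be 1, so n6 and n1 differ.
Enumerating the 32 input combinations, 16 give n7 = 1 and 16 give n7 = 0.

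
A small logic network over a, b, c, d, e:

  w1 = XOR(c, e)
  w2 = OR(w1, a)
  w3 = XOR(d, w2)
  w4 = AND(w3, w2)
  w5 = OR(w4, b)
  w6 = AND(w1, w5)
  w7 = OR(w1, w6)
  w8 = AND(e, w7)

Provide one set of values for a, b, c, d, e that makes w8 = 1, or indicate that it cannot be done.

w8 = AND(e, w7) must be 1, so both e = 1 and w7 = 1.
w7 = OR(w1, w6) must be 1, so at least one of w1, w6 is 1.
Check with a=0, b=0, c=0, d=1, e=1:
w1 = XOR(c, e) = XOR(0, 1) = 1
w2 = OR(w1, a) = OR(1, 0) = 1
w3 = XOR(d, w2) = XOR(1, 1) = 0
w4 = AND(w3, w2) = AND(0, 1) = 0
w5 = OR(w4, b) = OR(0, 0) = 0
w6 = AND(w1, w5) = AND(1, 0) = 0
w7 = OR(w1, w6) = OR(1, 0) = 1
w8 = AND(e, w7) = AND(1, 1) = 1
So w8 = 1 as required.

a=0, b=0, c=0, d=1, e=1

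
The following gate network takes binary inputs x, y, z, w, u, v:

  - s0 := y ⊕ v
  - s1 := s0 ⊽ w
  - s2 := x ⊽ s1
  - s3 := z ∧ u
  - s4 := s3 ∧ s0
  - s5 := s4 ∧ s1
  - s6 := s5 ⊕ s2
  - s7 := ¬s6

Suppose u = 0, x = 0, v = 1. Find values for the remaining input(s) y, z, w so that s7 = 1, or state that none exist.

y=1, z=0, w=0

s7 = ¬s6 must be 1, so s6 = 0.
s6 = s5 ⊕ s2 must be 0, so s5 and s2 are equal.
Check with u = 0, x = 0, v = 1 and y=1, z=0, w=0:
s0 = y ⊕ v = 1 ⊕ 1 = 0
s1 = s0 ⊽ w = 0 ⊽ 0 = 1
s2 = x ⊽ s1 = 0 ⊽ 1 = 0
s3 = z ∧ u = 0 ∧ 0 = 0
s4 = s3 ∧ s0 = 0 ∧ 0 = 0
s5 = s4 ∧ s1 = 0 ∧ 1 = 0
s6 = s5 ⊕ s2 = 0 ⊕ 0 = 0
s7 = ¬s6 = ¬0 = 1
So s7 = 1.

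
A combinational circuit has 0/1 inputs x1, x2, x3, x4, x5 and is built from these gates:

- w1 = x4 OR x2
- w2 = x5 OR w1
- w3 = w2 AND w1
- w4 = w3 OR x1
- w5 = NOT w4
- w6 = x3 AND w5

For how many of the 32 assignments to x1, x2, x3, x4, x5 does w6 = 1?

2

w6 = x3 AND w5 must be 1, so both x3 = 1 and w5 = 1.
w5 = NOT w4 must be 1, so w4 = 0.
w4 = w3 OR x1 must be 0, so both w3 = 0 and x1 = 0.
Enumerating the 32 input combinations, 2 give w6 = 1 and 30 give w6 = 0.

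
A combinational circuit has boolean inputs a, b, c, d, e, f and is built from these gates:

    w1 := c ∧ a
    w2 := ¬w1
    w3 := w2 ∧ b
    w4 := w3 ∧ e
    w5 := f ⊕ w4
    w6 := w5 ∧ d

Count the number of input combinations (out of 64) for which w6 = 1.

16

w6 = w5 ∧ d must be 1, so both w5 = 1 and d = 1.
Enumerating the 64 input combinations, 16 give w6 = 1 and 48 give w6 = 0.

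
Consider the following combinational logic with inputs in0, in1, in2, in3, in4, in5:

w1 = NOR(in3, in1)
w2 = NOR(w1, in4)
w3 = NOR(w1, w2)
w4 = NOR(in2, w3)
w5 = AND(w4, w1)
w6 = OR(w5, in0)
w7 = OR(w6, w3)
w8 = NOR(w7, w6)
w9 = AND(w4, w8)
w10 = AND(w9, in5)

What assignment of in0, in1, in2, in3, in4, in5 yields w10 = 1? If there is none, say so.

Check with in0=0 in1=0 in2=0 in3=1 in4=0 in5=1:
w1 = NOR(in3, in1) = NOR(1, 0) = 0
w2 = NOR(w1, in4) = NOR(0, 0) = 1
w3 = NOR(w1, w2) = NOR(0, 1) = 0
w4 = NOR(in2, w3) = NOR(0, 0) = 1
w5 = AND(w4, w1) = AND(1, 0) = 0
w6 = OR(w5, in0) = OR(0, 0) = 0
w7 = OR(w6, w3) = OR(0, 0) = 0
w8 = NOR(w7, w6) = NOR(0, 0) = 1
w9 = AND(w4, w8) = AND(1, 1) = 1
w10 = AND(w9, in5) = AND(1, 1) = 1
So w10 = 1 as required.

in0=0 in1=0 in2=0 in3=1 in4=0 in5=1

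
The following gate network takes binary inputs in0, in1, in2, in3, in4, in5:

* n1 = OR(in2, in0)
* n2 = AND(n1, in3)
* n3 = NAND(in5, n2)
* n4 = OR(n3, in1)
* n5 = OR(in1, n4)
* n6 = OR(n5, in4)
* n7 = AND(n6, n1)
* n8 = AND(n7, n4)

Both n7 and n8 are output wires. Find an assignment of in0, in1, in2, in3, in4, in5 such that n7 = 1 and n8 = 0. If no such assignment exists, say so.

Check with in0=1 in1=0 in2=0 in3=1 in4=1 in5=1:
n1 = OR(in2, in0) = OR(0, 1) = 1
n2 = AND(n1, in3) = AND(1, 1) = 1
n3 = NAND(in5, n2) = NAND(1, 1) = 0
n4 = OR(n3, in1) = OR(0, 0) = 0
n5 = OR(in1, n4) = OR(0, 0) = 0
n6 = OR(n5, in4) = OR(0, 1) = 1
n7 = AND(n6, n1) = AND(1, 1) = 1
n8 = AND(n7, n4) = AND(1, 0) = 0
So n7 = 1 and n8 = 0.

in0=1 in1=0 in2=0 in3=1 in4=1 in5=1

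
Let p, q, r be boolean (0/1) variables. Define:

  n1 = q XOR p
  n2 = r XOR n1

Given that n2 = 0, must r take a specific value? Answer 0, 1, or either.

either

Both values of r occur among assignments with n2 = 0:
  r=0: p=0, q=0, r=0
  r=1: p=0, q=1, r=1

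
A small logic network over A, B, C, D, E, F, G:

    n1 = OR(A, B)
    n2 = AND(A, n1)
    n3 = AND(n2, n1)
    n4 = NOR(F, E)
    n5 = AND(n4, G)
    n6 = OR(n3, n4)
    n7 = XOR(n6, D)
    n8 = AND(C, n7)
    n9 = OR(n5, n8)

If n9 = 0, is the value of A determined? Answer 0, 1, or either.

Both values of A occur among assignments with n9 = 0:
  A=0: A=0, B=0, C=0, D=0, E=0, F=0, G=0
  A=1: A=1, B=0, C=0, D=0, E=0, F=0, G=0

either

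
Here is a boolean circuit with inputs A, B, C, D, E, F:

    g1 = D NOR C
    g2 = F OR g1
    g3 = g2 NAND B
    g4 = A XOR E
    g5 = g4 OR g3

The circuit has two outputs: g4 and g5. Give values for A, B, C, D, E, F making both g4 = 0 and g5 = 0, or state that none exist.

Check with A=1 B=1 C=1 D=1 E=1 F=1:
g1 = D NOR C = 1 NOR 1 = 0
g2 = F OR g1 = 1 OR 0 = 1
g3 = g2 NAND B = 1 NAND 1 = 0
g4 = A XOR E = 1 XOR 1 = 0
g5 = g4 OR g3 = 0 OR 0 = 0
So g4 = 0 and g5 = 0.

A=1 B=1 C=1 D=1 E=1 F=1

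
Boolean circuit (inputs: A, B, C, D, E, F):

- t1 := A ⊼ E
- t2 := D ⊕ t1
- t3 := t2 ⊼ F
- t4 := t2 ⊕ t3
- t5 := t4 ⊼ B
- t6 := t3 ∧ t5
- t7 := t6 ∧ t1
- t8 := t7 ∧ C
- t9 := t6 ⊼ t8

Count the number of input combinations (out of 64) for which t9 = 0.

12

t9 = t6 ⊼ t8 must be 0, so both t6 = 1 and t8 = 1.
t6 = t3 ∧ t5 must be 1, so both t3 = 1 and t5 = 1.
Enumerating the 64 input combinations, 12 give t9 = 0 and 52 give t9 = 1.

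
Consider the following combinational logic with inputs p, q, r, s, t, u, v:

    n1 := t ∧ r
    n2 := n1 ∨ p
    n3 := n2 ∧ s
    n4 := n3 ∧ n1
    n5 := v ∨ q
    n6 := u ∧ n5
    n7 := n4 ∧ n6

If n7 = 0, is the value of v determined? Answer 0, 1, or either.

Both values of v occur among assignments with n7 = 0:
  v=0: p=0, q=0, r=0, s=0, t=0, u=0, v=0
  v=1: p=0, q=0, r=0, s=0, t=0, u=0, v=1

either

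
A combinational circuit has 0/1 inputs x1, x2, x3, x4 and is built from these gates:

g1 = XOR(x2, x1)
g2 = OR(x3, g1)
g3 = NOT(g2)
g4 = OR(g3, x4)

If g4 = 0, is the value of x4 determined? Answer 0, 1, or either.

g4 = OR(g3, x4) must be 0, so both g3 = 0 and x4 = 0.
g3 = NOT(g2) must be 0, so g2 = 1.
Every assignment with g4 = 0 has x4 = 0; there are 6 such assignment(s).

0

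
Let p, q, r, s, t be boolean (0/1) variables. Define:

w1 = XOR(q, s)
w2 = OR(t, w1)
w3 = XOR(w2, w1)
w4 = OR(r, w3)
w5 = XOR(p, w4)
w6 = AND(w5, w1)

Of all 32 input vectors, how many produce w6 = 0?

24

w6 = AND(w5, w1) must be 0, so at least one of w5, w1 is 0.
Enumerating the 32 input combinations, 24 give w6 = 0 and 8 give w6 = 1.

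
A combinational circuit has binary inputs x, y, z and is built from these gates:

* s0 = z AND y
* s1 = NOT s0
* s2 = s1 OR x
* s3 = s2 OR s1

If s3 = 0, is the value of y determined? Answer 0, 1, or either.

s3 = s2 OR s1 must be 0, so both s2 = 0 and s1 = 0.
s2 = s1 OR x must be 0, so both s1 = 0 and x = 0.
Every assignment with s3 = 0 has y = 1; there are 1 such assignment(s).
  x=0, y=1, z=1

1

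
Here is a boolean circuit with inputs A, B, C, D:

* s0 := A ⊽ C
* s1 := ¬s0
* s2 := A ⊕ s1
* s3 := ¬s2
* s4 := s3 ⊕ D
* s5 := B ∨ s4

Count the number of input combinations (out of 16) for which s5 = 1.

12

s5 = B ∨ s4 must be 1, so at least one of B, s4 is 1.
Enumerating the 16 input combinations, 12 give s5 = 1 and 4 give s5 = 0.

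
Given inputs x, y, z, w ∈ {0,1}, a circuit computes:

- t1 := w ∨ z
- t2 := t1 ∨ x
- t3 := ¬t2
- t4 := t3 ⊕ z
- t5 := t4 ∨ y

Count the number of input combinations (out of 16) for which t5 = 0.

t5 = t4 ∨ y must be 0, so both t4 = 0 and y = 0.
t4 = t3 ⊕ z must be 0, so t3 and z are equal.
Satisfying assignments:
  x=0, y=0, z=0, w=1
  x=1, y=0, z=0, w=0
  x=1, y=0, z=0, w=1

3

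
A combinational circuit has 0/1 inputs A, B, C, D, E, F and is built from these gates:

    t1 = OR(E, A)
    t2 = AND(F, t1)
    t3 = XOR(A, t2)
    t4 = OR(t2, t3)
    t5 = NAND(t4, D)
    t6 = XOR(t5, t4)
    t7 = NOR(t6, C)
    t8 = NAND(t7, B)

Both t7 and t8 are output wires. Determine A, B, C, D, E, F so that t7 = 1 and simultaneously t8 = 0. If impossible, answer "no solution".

A=1, B=1, C=0, D=0, E=1, F=1

Check with A=1, B=1, C=0, D=0, E=1, F=1:
t1 = OR(E, A) = OR(1, 1) = 1
t2 = AND(F, t1) = AND(1, 1) = 1
t3 = XOR(A, t2) = XOR(1, 1) = 0
t4 = OR(t2, t3) = OR(1, 0) = 1
t5 = NAND(t4, D) = NAND(1, 0) = 1
t6 = XOR(t5, t4) = XOR(1, 1) = 0
t7 = NOR(t6, C) = NOR(0, 0) = 1
t8 = NAND(t7, B) = NAND(1, 1) = 0
So t7 = 1 and t8 = 0.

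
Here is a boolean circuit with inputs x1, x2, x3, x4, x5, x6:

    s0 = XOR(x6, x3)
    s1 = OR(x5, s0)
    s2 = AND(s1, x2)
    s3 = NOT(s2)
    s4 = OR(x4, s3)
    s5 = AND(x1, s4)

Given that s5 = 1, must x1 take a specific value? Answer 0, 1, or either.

1

s5 = AND(x1, s4) must be 1, so both x1 = 1 and s4 = 1.
s4 = OR(x4, s3) must be 1, so at least one of x4, s3 is 1.
Every assignment with s5 = 1 has x1 = 1; there are 26 such assignment(s).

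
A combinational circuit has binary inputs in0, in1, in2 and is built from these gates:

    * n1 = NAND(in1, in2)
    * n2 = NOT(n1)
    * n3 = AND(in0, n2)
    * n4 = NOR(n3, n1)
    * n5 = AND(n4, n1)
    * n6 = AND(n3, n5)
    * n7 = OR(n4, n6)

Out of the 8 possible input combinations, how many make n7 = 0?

n7 = OR(n4, n6) must be 0, so both n4 = 0 and n6 = 0.
Enumerating the 8 input combinations, 7 give n7 = 0 and 1 give n7 = 1.

7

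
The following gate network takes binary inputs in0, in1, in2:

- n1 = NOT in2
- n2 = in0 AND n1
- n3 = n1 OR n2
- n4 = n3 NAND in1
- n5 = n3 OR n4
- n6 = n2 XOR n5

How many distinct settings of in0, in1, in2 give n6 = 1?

n6 = n2 XOR n5 must be 1, so n2 and n5 differ.
Enumerating the 8 input combinations, 6 give n6 = 1 and 2 give n6 = 0.

6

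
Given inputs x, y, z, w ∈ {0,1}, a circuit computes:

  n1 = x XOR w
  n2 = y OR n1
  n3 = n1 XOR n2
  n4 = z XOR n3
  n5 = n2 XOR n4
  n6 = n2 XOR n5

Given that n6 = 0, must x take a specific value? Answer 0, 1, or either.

either

Both values of x occur among assignments with n6 = 0:
  x=0: x=0, y=0, z=0, w=0
  x=1: x=1, y=0, z=0, w=0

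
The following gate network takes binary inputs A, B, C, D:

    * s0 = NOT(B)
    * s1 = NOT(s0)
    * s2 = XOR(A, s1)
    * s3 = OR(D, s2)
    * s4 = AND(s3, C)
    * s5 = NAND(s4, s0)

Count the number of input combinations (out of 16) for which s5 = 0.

3

s5 = NAND(s4, s0) must be 0, so both s4 = 1 and s0 = 1.
Satisfying assignments:
  A=0, B=0, C=1, D=1
  A=1, B=0, C=1, D=0
  A=1, B=0, C=1, D=1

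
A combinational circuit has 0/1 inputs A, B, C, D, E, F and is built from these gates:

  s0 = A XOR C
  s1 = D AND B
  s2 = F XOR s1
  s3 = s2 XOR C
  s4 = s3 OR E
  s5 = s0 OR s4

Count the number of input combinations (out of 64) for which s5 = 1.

s5 = s0 OR s4 must be 1, so at least one of s0, s4 is 1.
Enumerating the 64 input combinations, 56 give s5 = 1 and 8 give s5 = 0.

56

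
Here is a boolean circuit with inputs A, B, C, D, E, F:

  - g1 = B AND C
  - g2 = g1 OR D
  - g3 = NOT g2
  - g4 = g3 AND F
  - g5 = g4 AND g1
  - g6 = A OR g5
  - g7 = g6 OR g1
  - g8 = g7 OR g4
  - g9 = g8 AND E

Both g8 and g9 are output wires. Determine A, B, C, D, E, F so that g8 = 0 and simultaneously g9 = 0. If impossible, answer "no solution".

A=0 B=1 C=0 D=0 E=0 F=0

Check with A=0 B=1 C=0 D=0 E=0 F=0:
g1 = B AND C = 1 AND 0 = 0
g2 = g1 OR D = 0 OR 0 = 0
g3 = NOT g2 = NOT 0 = 1
g4 = g3 AND F = 1 AND 0 = 0
g5 = g4 AND g1 = 0 AND 0 = 0
g6 = A OR g5 = 0 OR 0 = 0
g7 = g6 OR g1 = 0 OR 0 = 0
g8 = g7 OR g4 = 0 OR 0 = 0
g9 = g8 AND E = 0 AND 0 = 0
So g8 = 0 and g9 = 0.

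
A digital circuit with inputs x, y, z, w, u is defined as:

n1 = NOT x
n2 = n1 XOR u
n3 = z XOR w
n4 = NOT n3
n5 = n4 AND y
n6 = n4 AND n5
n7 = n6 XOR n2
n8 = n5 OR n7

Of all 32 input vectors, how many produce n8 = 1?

20

n8 = n5 OR n7 must be 1, so at least one of n5, n7 is 1.
Enumerating the 32 input combinations, 20 give n8 = 1 and 12 give n8 = 0.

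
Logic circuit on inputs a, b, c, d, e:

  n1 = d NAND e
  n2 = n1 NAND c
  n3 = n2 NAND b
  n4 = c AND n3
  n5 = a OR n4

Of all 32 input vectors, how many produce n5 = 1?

23

n5 = a OR n4 must be 1, so at least one of a, n4 is 1.
Enumerating the 32 input combinations, 23 give n5 = 1 and 9 give n5 = 0.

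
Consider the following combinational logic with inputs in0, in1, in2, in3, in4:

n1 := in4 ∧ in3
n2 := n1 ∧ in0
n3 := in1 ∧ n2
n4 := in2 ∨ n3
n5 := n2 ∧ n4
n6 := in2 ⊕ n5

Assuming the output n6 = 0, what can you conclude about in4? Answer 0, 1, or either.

either

Both values of in4 occur among assignments with n6 = 0:
  in4=0: in0=0, in1=0, in2=0, in3=0, in4=0
  in4=1: in0=0, in1=0, in2=0, in3=0, in4=1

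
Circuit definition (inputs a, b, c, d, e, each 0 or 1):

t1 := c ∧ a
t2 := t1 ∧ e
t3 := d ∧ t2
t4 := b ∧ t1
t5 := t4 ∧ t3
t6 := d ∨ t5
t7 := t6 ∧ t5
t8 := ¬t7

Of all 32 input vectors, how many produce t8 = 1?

31

t8 = ¬t7 must be 1, so t7 = 0.
t7 = t6 ∧ t5 must be 0, so at least one of t6, t5 is 0.
Enumerating the 32 input combinations, 31 give t8 = 1 and 1 give t8 = 0.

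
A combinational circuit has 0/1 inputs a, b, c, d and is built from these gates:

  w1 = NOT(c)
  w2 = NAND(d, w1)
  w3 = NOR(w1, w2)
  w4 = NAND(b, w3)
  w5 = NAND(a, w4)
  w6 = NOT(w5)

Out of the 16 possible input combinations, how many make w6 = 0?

w6 = NOT(w5) must be 0, so w5 = 1.
Enumerating the 16 input combinations, 8 give w6 = 0 and 8 give w6 = 1.

8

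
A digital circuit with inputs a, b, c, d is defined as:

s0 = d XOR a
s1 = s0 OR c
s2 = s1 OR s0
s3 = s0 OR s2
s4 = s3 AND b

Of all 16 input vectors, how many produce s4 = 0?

s4 = s3 AND b must be 0, so at least one of s3, b is 0.
Enumerating the 16 input combinations, 10 give s4 = 0 and 6 give s4 = 1.

10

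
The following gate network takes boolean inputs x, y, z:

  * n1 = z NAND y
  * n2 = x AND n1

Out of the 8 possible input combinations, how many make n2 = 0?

5

n2 = x AND n1 must be 0, so at least one of x, n1 is 0.
Satisfying assignments:
  x=0, y=0, z=0
  x=0, y=0, z=1
  x=0, y=1, z=0
  x=0, y=1, z=1
  x=1, y=1, z=1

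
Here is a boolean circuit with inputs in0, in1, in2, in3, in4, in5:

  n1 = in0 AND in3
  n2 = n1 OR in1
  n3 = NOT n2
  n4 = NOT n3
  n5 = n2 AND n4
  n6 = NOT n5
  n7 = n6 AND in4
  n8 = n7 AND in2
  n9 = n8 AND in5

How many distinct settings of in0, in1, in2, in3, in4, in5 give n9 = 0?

n9 = n8 AND in5 must be 0, so at least one of n8, in5 is 0.
Enumerating the 64 input combinations, 61 give n9 = 0 and 3 give n9 = 1.

61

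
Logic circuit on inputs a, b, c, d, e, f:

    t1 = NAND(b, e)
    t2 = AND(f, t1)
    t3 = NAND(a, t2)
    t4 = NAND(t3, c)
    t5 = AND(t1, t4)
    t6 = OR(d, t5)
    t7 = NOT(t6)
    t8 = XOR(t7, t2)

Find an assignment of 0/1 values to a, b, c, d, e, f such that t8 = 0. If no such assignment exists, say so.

Check with a=0, b=0, c=0, d=0, e=0, f=0:
t1 = NAND(b, e) = NAND(0, 0) = 1
t2 = AND(f, t1) = AND(0, 1) = 0
t3 = NAND(a, t2) = NAND(0, 0) = 1
t4 = NAND(t3, c) = NAND(1, 0) = 1
t5 = AND(t1, t4) = AND(1, 1) = 1
t6 = OR(d, t5) = OR(0, 1) = 1
t7 = NOT(t6) = NOT 1 = 0
t8 = XOR(t7, t2) = XOR(0, 0) = 0
So t8 = 0 as required.

a=0, b=0, c=0, d=0, e=0, f=0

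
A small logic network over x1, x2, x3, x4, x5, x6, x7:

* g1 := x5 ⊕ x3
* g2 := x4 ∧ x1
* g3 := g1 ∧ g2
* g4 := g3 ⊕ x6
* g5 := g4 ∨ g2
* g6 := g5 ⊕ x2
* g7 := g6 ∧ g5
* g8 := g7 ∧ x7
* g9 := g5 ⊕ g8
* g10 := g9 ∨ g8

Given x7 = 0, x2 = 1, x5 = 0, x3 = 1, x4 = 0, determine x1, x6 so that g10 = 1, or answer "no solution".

x1=1 x6=1

Check with x7 = 0, x2 = 1, x5 = 0, x3 = 1, x4 = 0 and x1=1, x6=1:
g1 = x5 ⊕ x3 = 0 ⊕ 1 = 1
g2 = x4 ∧ x1 = 0 ∧ 1 = 0
g3 = g1 ∧ g2 = 1 ∧ 0 = 0
g4 = g3 ⊕ x6 = 0 ⊕ 1 = 1
g5 = g4 ∨ g2 = 1 ∨ 0 = 1
g6 = g5 ⊕ x2 = 1 ⊕ 1 = 0
g7 = g6 ∧ g5 = 0 ∧ 1 = 0
g8 = g7 ∧ x7 = 0 ∧ 0 = 0
g9 = g5 ⊕ g8 = 1 ⊕ 0 = 1
g10 = g9 ∨ g8 = 1 ∨ 0 = 1
So g10 = 1.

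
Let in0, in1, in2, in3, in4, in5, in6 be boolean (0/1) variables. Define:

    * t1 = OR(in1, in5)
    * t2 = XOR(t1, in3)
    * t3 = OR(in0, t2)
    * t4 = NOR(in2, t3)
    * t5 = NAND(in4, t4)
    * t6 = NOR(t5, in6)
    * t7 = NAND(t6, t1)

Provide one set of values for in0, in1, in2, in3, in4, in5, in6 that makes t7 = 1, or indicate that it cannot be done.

in0=0, in1=1, in2=1, in3=1, in4=0, in5=0, in6=1

t7 = NAND(t6, t1) must be 1, so at least one of t6, t1 is 0.
Check with in0=0, in1=1, in2=1, in3=1, in4=0, in5=0, in6=1:
t1 = OR(in1, in5) = OR(1, 0) = 1
t2 = XOR(t1, in3) = XOR(1, 1) = 0
t3 = OR(in0, t2) = OR(0, 0) = 0
t4 = NOR(in2, t3) = NOR(1, 0) = 0
t5 = NAND(in4, t4) = NAND(0, 0) = 1
t6 = NOR(t5, in6) = NOR(1, 1) = 0
t7 = NAND(t6, t1) = NAND(0, 1) = 1
So t7 = 1 as required.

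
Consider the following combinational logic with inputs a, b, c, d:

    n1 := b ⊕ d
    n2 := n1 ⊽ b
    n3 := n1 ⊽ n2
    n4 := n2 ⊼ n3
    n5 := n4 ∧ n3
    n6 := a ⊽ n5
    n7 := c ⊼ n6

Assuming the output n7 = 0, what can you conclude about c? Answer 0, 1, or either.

n7 = c ⊼ n6 must be 0, so both c = 1 and n6 = 1.
Every assignment with n7 = 0 has c = 1; there are 3 such assignment(s).
  a=0, b=0, c=1, d=0
  a=0, b=0, c=1, d=1
  a=0, b=1, c=1, d=0

1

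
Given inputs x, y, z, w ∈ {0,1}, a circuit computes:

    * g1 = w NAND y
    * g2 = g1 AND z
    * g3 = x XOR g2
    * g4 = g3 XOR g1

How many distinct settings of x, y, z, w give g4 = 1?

8

g4 = g3 XOR g1 must be 1, so g3 and g1 differ.
Enumerating the 16 input combinations, 8 give g4 = 1 and 8 give g4 = 0.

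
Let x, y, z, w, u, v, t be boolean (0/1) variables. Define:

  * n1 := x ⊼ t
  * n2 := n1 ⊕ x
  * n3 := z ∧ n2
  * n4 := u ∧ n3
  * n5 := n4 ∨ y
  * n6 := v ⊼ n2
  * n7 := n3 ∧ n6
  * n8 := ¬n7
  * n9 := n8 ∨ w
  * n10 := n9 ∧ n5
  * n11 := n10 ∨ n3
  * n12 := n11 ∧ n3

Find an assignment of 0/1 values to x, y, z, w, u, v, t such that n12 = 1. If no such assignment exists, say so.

n12 = n11 ∧ n3 must be 1, so both n11 = 1 and n3 = 1.
n11 = n10 ∨ n3 must be 1, so at least one of n10, n3 is 1.
Check with x=0 y=0 z=1 w=1 u=1 v=0 t=0:
n1 = x ⊼ t = 0 ⊼ 0 = 1
n2 = n1 ⊕ x = 1 ⊕ 0 = 1
n3 = z ∧ n2 = 1 ∧ 1 = 1
n4 = u ∧ n3 = 1 ∧ 1 = 1
n5 = n4 ∨ y = 1 ∨ 0 = 1
n6 = v ⊼ n2 = 0 ⊼ 1 = 1
n7 = n3 ∧ n6 = 1 ∧ 1 = 1
n8 = ¬n7 = ¬1 = 0
n9 = n8 ∨ w = 0 ∨ 1 = 1
n10 = n9 ∧ n5 = 1 ∧ 1 = 1
n11 = n10 ∨ n3 = 1 ∨ 1 = 1
n12 = n11 ∧ n3 = 1 ∧ 1 = 1
So n12 = 1 as required.

x=0 y=0 z=1 w=1 u=1 v=0 t=0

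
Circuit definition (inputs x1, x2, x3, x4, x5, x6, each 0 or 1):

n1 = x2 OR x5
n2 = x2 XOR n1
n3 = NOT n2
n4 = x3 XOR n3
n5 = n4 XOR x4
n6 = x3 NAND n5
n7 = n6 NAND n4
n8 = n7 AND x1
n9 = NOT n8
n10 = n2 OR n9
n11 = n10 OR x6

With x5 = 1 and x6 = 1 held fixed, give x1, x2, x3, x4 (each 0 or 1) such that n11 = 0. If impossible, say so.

With x5 = 1 and x6 = 1 fixed, none of the 16 settings of x1, x2, x3, x4 give n11 = 0.
For example, with x1=0, x2=0, x3=0, x4=1:
n1 = x2 OR x5 = 0 OR 1 = 1
n2 = x2 XOR n1 = 0 XOR 1 = 1
n3 = NOT n2 = NOT 1 = 0
n4 = x3 XOR n3 = 0 XOR 0 = 0
n5 = n4 XOR x4 = 0 XOR 1 = 1
n6 = x3 NAND n5 = 0 NAND 1 = 1
n7 = n6 NAND n4 = 1 NAND 0 = 1
n8 = n7 AND x1 = 1 AND 0 = 0
n9 = NOT n8 = NOT 0 = 1
n10 = n2 OR n9 = 1 OR 1 = 1
n11 = n10 OR x6 = 1 OR 1 = 1
giving n11 = 1 ≠ 0.

no solution exists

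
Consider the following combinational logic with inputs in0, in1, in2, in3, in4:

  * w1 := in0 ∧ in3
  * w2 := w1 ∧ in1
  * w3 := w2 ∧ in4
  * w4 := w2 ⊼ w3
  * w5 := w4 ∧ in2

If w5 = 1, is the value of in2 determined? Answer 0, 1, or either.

w5 = w4 ∧ in2 must be 1, so both w4 = 1 and in2 = 1.
w4 = w2 ⊼ w3 must be 1, so at least one of w2, w3 is 0.
Every assignment with w5 = 1 has in2 = 1; there are 15 such assignment(s).

1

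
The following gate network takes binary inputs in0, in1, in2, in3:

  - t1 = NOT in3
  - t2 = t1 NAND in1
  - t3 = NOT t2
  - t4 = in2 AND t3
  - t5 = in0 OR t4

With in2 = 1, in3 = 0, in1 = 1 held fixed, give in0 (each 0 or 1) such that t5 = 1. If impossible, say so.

Check with in2 = 1, in3 = 0, in1 = 1 and in0=0:
t1 = NOT in3 = NOT 0 = 1
t2 = t1 NAND in1 = 1 NAND 1 = 0
t3 = NOT t2 = NOT 0 = 1
t4 = in2 AND t3 = 1 AND 1 = 1
t5 = in0 OR t4 = 0 OR 1 = 1
So t5 = 1.

in0=0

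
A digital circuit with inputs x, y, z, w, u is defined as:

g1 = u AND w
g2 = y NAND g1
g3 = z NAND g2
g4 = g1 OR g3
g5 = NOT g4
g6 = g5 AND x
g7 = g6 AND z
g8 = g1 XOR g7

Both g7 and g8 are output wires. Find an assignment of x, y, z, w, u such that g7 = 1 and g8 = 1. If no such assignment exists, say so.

x=1, y=1, z=1, w=0, u=0

Check with x=1, y=1, z=1, w=0, u=0:
g1 = u AND w = 0 AND 0 = 0
g2 = y NAND g1 = 1 NAND 0 = 1
g3 = z NAND g2 = 1 NAND 1 = 0
g4 = g1 OR g3 = 0 OR 0 = 0
g5 = NOT g4 = NOT 0 = 1
g6 = g5 AND x = 1 AND 1 = 1
g7 = g6 AND z = 1 AND 1 = 1
g8 = g1 XOR g7 = 0 XOR 1 = 1
So g7 = 1 and g8 = 1.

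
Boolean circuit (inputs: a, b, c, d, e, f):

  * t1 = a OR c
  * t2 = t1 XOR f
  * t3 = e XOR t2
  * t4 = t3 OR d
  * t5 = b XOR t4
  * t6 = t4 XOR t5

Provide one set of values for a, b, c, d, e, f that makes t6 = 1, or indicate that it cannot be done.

a=0 b=1 c=1 d=0 e=1 f=1

Check with a=0 b=1 c=1 d=0 e=1 f=1:
t1 = a OR c = 0 OR 1 = 1
t2 = t1 XOR f = 1 XOR 1 = 0
t3 = e XOR t2 = 1 XOR 0 = 1
t4 = t3 OR d = 1 OR 0 = 1
t5 = b XOR t4 = 1 XOR 1 = 0
t6 = t4 XOR t5 = 1 XOR 0 = 1
So t6 = 1 as required.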